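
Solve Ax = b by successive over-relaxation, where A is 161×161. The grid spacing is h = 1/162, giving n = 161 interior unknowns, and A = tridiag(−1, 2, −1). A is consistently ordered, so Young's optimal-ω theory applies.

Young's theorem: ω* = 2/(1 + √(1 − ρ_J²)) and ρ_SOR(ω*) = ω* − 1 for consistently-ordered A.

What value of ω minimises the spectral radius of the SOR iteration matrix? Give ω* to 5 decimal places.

spectrum of D⁻¹(L+U) = {cos(kπ/162) : 1≤k≤161}; ρ_J = cos(π/162) = 0.99981.
√(1−ρ_J²) = |sin(π/162)| = 0.019391
Then 2/(1+√(1−ρ_J²)) = 2/(1+0.019391); ω* = 2/1.019391 = 1.96196.
ρ_SOR = ω* − 1 = 1.96196 − 1 = 0.96196.

ω* = 1.96196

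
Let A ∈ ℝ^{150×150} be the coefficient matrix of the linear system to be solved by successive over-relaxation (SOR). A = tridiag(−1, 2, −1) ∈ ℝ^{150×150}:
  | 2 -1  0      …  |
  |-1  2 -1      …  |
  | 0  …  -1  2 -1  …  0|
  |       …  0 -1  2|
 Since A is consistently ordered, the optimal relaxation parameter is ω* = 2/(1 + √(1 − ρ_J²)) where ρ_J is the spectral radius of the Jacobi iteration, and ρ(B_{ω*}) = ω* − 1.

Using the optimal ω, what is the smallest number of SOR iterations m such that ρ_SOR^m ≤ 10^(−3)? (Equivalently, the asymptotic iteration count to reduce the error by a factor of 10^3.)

[ρ_J] n=150: ρ(B_J) = cos(π/(n+1)) = cos(π/151) = 0.9997836.
√(1−ρ_J²) = |sin(π/151)| = 0.0208037
ω* = 2/(1+0.0208037) = 1.9592405
At ω = 1.9592405 every |λ(B_ω)| = ω−1, so ρ_SOR = 0.9592405.
For 3 digits: m = 3·ln10 / (−ln 0.9592405) = 6.90776/0.0416135 = 165.998; round up → m = 166.

m = 166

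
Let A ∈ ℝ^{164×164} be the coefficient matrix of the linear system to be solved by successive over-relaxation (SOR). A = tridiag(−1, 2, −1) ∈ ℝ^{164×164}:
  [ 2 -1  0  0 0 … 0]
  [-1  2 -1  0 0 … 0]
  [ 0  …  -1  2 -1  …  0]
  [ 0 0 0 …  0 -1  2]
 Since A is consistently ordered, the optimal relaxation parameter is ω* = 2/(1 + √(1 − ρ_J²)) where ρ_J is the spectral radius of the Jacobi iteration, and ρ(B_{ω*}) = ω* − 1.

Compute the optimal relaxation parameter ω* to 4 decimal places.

ω* = 1.9626

½·tridiag(1,0,1) at n=164: λ_k = cos(kπ/165); max |λ| at k=1 ⇒ ρ_J = cos(π/165) ≈ 0.9998.
√(1−ρ_J²) = |sin(π/165)| = 0.01904
[ω*] 2 ÷ (1 + 0.01904) = 2 ÷ 1.01904 = 1.9626.
ρ_SOR = ω* − 1 ≈ 0.9626.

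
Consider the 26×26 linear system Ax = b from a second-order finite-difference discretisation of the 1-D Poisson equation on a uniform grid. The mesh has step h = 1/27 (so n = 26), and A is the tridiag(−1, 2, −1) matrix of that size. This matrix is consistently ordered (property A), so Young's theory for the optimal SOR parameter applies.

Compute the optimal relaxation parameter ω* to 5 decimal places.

ρ_J = max_k |cos(kπ/27)| = cos(π/27) = 0.99324
1 − cos²(π/27) = sin²(π/27) ⇒ √(1−ρ_J²) = sin(π/27) = 0.116093.
So ω* = 2/1.116093 = 1.79197 (Young).
and ρ(B_{ω*}) = 1.79197 − 1 = 0.79197.

ω* = 1.79197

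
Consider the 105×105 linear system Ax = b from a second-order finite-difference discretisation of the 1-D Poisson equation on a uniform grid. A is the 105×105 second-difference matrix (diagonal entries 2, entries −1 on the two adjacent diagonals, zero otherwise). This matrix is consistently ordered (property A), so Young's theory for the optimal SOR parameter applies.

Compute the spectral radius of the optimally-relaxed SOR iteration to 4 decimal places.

n=105: λ(B_J) = 1 − λ(A)/2 = cos(kπ/106); k=1 gives ρ_J = 0.9996.
1 − cos²(π/106) = sin²(π/106) ⇒ √(1−ρ_J²) = sin(π/106) = 0.02963.
ω* = 2 / (1 + 0.02963) = 2 / 1.02963 ≈ 1.9424.
ρ(B_{ω*}) = ω*−1 = 0.9424

ρ_SOR = 0.9424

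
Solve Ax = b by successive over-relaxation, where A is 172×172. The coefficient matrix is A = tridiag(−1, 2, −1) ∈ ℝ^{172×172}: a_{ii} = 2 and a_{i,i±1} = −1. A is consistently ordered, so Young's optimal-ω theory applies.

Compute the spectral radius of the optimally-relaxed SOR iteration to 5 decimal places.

ρ_SOR = 0.96433

½·tridiag(1,0,1) at n=172: λ_k = cos(kπ/173); max |λ| at k=1 ⇒ ρ_J = cos(π/173) ≈ 0.99984.
root = sin(π/173) = 0.018158  (since 1−cos² = sin²).
So ω* = 2/1.018158 = 1.96433 (Young).
ρ_SOR = ω* − 1 = 1.96433 − 1 = 0.96433.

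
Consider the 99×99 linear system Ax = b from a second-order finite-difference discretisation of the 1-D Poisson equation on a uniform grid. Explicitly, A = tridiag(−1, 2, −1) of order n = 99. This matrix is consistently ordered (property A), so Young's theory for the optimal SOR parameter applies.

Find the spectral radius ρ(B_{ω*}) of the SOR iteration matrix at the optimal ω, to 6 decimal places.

ρ_SOR = 0.939092

½·tridiag(1,0,1) at n=99: λ_k = cos(kπ/100); max |λ| at k=1 ⇒ ρ_J = cos(π/100) ≈ 0.999507.
root = sin(π/100) = 0.0314108  (since 1−cos² = sin²).
Young: ω* = 2/(1+√(1−ρ_J²)) = 2/(1+0.0314108) = 2/1.0314108 = 1.939092.
ρ_SOR = ω* − 1 = 1.939092 − 1 = 0.939092.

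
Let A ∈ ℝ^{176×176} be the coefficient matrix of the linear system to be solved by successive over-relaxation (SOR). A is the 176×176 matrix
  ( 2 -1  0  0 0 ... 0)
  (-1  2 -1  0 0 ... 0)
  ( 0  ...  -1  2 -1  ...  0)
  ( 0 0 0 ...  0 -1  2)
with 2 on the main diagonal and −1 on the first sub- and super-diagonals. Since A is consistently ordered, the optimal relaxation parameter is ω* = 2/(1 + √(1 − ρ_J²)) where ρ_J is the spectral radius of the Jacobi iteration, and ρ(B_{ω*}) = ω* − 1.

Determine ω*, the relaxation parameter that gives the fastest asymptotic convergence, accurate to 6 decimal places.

ω* = 1.965123

spectrum of D⁻¹(L+U) = {cos(kπ/177) : 1≤k≤176}; ρ_J = cos(π/177) = 0.999842.
√(1−ρ_J²) simplifies to sin(π/177) = 0.0177482.
[ω*] 2 ÷ (1 + 0.0177482) = 2 ÷ 1.0177482 = 1.965123.
ρ(B_{ω*}) = ω*−1 = 0.965123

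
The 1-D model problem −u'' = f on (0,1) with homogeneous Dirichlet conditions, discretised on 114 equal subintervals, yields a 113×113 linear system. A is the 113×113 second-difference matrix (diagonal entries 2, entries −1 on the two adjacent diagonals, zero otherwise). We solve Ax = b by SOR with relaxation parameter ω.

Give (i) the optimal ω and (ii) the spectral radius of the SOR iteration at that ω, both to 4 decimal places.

B_J for the 113×113 system has eigenvalues cos(kπ/114); ρ_J = cos(π/114) = 0.9996.
1 − cos²(π/114) = sin²(π/114) ⇒ √(1−ρ_J²) = sin(π/114) = 0.02755.
ω* = 2/(1+0.02755) = 1.9464
ρ_SOR = ω* − 1 = 1.9464 − 1 = 0.9464.

ω* = 1.9464, ρ_SOR = 0.9464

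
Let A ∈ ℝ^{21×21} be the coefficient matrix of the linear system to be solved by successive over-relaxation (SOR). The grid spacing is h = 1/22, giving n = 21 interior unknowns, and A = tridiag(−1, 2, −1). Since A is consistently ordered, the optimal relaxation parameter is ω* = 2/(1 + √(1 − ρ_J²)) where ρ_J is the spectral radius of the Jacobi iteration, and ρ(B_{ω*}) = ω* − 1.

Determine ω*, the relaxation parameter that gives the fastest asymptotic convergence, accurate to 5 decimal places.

B_J for the 21×21 system has eigenvalues cos(kπ/22); ρ_J = cos(π/22) = 0.98982.
√(1−ρ_J²) = |sin(π/22)| = 0.142315
ω* = 2/(1 + 0.142315) = 2/1.142315 = 1.75083.
Hence ρ(B_{ω*}) = 1.75083 − 1 = 0.75083.

ω* = 1.75083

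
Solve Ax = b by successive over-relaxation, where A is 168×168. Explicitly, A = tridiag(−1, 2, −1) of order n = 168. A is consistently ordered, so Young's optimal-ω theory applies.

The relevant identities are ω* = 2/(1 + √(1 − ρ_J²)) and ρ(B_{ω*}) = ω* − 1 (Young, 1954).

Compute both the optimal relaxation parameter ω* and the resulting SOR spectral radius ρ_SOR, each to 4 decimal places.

ω* = 1.9635, ρ_SOR = 0.9635

½·tridiag(1,0,1) at n=168: λ_k = cos(kπ/169); max |λ| at k=1 ⇒ ρ_J = cos(π/169) ≈ 0.9998.
√(1−ρ_J²) = |sin(π/169)| = 0.01859
Young: ω* = 2/(1+√(1−ρ_J²)) = 2/(1+0.01859) = 2/1.01859 = 1.9635.
ρ_SOR = ω* − 1 ≈ 0.9635.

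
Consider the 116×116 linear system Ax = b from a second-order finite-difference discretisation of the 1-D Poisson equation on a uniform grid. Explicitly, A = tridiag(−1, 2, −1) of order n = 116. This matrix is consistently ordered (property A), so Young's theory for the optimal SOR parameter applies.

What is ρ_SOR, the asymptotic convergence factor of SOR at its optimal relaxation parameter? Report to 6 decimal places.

ρ_SOR = 0.947708

ρ_J = max_k |cos(kπ/117)| = cos(π/117) = 0.999640
√(1 − cos²(π/117)) = sin(π/117) ≈ 0.0268480.
ω* = 2/(1+0.0268480) = 1.947708
ρ_SOR = ω* − 1 = 1.947708 − 1 = 0.947708.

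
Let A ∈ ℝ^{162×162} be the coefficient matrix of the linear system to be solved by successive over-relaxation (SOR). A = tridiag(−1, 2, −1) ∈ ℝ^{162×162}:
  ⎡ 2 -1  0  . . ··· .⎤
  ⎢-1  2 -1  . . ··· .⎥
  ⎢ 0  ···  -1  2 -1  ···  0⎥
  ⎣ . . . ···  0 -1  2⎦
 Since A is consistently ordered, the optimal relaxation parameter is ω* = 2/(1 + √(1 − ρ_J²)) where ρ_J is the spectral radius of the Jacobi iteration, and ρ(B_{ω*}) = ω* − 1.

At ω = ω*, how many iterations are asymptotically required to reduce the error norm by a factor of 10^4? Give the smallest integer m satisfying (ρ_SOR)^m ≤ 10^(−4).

m = 239

[ρ_J] n=162: ρ(B_J) = cos(π/(n+1)) = cos(π/163) = 0.9998143.
√(1−ρ_J²) = |sin(π/163)| = 0.0192724
[ω*] 2 ÷ (1 + 0.0192724) = 2 ÷ 1.0192724 = 1.9621840.
ρ_SOR = ω* − 1 = 1.9621840 − 1 = 0.9621840.
(0.9621840)^m ≤ 10^{−4}  ⇒  m·ln(0.9621840) ≤ −4·ln10  ⇒  m ≥ 238.922  ⇒  m = 239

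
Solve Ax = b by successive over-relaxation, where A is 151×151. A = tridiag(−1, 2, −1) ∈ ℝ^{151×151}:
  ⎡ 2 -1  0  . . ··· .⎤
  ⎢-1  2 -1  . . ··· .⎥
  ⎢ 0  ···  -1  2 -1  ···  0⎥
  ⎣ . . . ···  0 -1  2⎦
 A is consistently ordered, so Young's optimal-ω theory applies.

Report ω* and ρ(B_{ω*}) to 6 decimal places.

n=151: λ(B_J) = 1 − λ(A)/2 = cos(kπ/152); k=1 gives ρ_J = 0.999786.
root = sin(π/152) = 0.0206669  (since 1−cos² = sin²).
Young: ω* = 2/(1+√(1−ρ_J²)) = 2/(1+0.0206669) = 2/1.0206669 = 1.959503.
and ρ(B_{ω*}) = 1.959503 − 1 = 0.959503.

ω* = 1.959503, ρ_SOR = 0.959503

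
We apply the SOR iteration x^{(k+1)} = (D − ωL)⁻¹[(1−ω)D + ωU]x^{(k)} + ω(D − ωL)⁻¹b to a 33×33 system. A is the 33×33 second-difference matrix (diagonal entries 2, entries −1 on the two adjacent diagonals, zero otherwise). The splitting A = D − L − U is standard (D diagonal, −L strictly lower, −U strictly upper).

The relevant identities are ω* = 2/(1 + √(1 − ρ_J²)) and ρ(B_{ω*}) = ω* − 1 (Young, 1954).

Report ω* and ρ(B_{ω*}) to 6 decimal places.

½·tridiag(1,0,1) at n=33: λ_k = cos(kπ/34); max |λ| at k=1 ⇒ ρ_J = cos(π/34) ≈ 0.995734.
√(1−ρ_J²) = |sin(π/34)| = 0.0922684
So ω* = 2/1.0922684 = 1.831052 (Young).
and ρ(B_{ω*}) = 1.831052 − 1 = 0.831052.

ω* = 1.831052, ρ_SOR = 0.831052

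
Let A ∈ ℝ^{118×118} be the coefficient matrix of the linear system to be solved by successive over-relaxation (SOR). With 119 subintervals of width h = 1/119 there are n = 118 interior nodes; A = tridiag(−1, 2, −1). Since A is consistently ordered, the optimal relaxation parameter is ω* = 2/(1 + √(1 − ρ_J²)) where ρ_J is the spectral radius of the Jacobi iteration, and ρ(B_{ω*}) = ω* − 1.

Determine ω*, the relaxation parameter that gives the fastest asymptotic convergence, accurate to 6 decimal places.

ω* = 1.948564

n=118: λ(B_J) = 1 − λ(A)/2 = cos(kπ/119); k=1 gives ρ_J = 0.999652.
√(1−ρ_J²) simplifies to sin(π/119) = 0.0263969.
[ω*] 2 ÷ (1 + 0.0263969) = 2 ÷ 1.0263969 = 1.948564.
At ω = 1.948564 every |λ(B_ω)| = ω−1, so ρ_SOR = 0.948564.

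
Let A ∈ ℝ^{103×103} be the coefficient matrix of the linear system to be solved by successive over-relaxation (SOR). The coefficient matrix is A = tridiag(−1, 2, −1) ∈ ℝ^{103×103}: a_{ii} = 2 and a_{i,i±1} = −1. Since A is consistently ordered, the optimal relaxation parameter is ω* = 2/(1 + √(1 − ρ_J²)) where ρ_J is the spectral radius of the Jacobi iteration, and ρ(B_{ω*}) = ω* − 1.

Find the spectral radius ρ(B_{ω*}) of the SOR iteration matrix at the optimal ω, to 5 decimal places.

ρ_J = max_k |cos(kπ/104)| = cos(π/104) = 0.99954
root = sin(π/104) = 0.030203  (since 1−cos² = sin²).
ω* = 2 / (1 + 0.030203) = 2 / 1.030203 ≈ 1.94136.
ρ_SOR = ω* − 1 ≈ 0.94136.

ρ_SOR = 0.94136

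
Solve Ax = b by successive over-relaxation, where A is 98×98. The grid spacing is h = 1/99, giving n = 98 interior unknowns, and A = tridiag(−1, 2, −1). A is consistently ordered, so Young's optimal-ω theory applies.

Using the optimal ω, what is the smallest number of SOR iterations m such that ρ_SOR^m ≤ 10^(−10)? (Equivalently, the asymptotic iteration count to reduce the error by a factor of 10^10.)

With n=98, ρ(Jacobi) = cos(π/99) = 0.9994965.
√(1−ρ_J²) = |sin(π/99)| = 0.0317279
Then 2/(1+√(1−ρ_J²)) = 2/(1+0.0317279); ω* = 2/1.0317279 = 1.9384956.
Hence ρ(B_{ω*}) = 1.9384956 − 1 = 0.9384956.
10·ln10 = 23.0259; −ln(0.9384956) = 0.0634771; m = ⌈23.0259/0.0634771⌉ = ⌈362.743⌉ = 363.

m = 363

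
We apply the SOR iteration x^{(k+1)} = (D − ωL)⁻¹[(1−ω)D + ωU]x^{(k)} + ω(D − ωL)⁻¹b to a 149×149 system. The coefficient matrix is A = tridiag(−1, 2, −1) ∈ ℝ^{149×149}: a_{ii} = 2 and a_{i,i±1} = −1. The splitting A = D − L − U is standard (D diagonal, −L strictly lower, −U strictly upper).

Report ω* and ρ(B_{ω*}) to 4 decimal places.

ω* = 1.9590, ρ_SOR = 0.9590

½·tridiag(1,0,1) at n=149: λ_k = cos(kπ/150); max |λ| at k=1 ⇒ ρ_J = cos(π/150) ≈ 0.9998.
1 − cos²(π/150) = sin²(π/150) ⇒ √(1−ρ_J²) = sin(π/150) = 0.02094.
Then 2/(1+√(1−ρ_J²)) = 2/(1+0.02094); ω* = 2/1.02094 = 1.9590.
At ω = 1.9590 every |λ(B_ω)| = ω−1, so ρ_SOR = 0.9590.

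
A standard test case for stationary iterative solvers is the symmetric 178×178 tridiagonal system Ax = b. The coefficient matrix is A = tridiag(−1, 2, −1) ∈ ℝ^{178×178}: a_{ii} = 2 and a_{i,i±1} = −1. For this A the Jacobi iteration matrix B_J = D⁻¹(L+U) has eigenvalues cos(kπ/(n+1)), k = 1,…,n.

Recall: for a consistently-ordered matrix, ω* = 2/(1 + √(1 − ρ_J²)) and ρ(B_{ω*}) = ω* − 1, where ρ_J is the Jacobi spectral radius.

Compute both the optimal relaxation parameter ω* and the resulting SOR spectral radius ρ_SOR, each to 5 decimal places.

ω* = 1.96551, ρ_SOR = 0.96551

[ρ_J] n=178: ρ(B_J) = cos(π/(n+1)) = cos(π/179) = 0.99985.
√(1−ρ_J²) = |sin(π/179)| = 0.017550
ω* = 2 / (1 + 0.017550) = 2 / 1.017550 ≈ 1.96551.
ρ(B_{ω*}) = ω*−1 = 0.96551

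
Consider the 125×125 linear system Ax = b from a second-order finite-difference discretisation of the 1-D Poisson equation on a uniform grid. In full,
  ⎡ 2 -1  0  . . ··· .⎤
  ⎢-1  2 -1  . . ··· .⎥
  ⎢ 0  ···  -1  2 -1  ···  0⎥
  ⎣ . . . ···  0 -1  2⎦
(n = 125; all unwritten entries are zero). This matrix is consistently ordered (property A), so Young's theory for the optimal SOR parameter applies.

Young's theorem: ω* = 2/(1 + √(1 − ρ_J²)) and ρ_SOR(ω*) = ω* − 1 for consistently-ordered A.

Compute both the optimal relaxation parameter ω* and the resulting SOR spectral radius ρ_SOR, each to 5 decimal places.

ω* = 1.95135, ρ_SOR = 0.95135

B_J for the 125×125 system has eigenvalues cos(kπ/126); ρ_J = cos(π/126) = 0.99969.
√(1−ρ_J²) simplifies to sin(π/126) = 0.024931.
Then 2/(1+√(1−ρ_J²)) = 2/(1+0.024931); ω* = 2/1.024931 = 1.95135.
ρ(B_{ω*}) = ω*−1 = 0.95135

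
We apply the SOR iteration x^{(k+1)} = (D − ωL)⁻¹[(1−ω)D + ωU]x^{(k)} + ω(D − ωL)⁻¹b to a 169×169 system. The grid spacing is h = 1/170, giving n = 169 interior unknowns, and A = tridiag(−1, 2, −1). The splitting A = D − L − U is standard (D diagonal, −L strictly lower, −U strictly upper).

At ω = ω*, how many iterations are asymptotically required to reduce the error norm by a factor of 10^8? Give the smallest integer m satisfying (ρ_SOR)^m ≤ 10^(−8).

m = 499

With n=169, ρ(Jacobi) = cos(π/170) = 0.9998293.
√(1−ρ_J²) = |sin(π/170)| = 0.0184789
ω* = 2/(1+0.0184789) = 1.9637127
and ρ(B_{ω*}) = 1.9637127 − 1 = 0.9637127.
8·ln10 = 18.4207; −ln(0.9637127) = 0.0369621; m = ⌈18.4207/0.0369621⌉ = ⌈498.367⌉ = 499.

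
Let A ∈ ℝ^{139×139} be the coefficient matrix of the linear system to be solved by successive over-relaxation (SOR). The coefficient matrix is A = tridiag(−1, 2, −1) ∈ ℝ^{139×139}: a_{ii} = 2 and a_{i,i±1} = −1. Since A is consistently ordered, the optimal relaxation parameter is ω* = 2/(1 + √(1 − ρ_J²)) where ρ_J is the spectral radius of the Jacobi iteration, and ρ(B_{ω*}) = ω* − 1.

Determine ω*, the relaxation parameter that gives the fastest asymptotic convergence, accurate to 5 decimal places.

[ρ_J] n=139: ρ(B_J) = cos(π/(n+1)) = cos(π/140) = 0.99975.
root = sin(π/140) = 0.022438  (since 1−cos² = sin²).
[ω*] 2 ÷ (1 + 0.022438) = 2 ÷ 1.022438 = 1.95611.
At ω = 1.95611 every |λ(B_ω)| = ω−1, so ρ_SOR = 0.95611.

ω* = 1.95611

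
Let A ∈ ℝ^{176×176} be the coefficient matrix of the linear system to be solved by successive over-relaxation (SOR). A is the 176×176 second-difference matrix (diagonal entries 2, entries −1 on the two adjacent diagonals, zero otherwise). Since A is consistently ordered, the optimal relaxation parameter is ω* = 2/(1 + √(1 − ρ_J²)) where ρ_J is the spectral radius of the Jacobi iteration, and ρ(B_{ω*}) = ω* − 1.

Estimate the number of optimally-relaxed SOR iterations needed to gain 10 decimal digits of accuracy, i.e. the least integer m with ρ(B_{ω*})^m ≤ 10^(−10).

m = 649

[ρ_J] n=176: ρ(B_J) = cos(π/(n+1)) = cos(π/177) = 0.9998425.
root = sin(π/177) = 0.0177482  (since 1−cos² = sin²).
ω* = 2/(1+0.0177482) = 1.9651226
ρ_SOR = ω* − 1 ≈ 0.9651226.
(0.9651226)^m ≤ 10^{−10}  ⇒  m·ln(0.9651226) ≤ −10·ln10  ⇒  m ≥ 648.615  ⇒  m = 649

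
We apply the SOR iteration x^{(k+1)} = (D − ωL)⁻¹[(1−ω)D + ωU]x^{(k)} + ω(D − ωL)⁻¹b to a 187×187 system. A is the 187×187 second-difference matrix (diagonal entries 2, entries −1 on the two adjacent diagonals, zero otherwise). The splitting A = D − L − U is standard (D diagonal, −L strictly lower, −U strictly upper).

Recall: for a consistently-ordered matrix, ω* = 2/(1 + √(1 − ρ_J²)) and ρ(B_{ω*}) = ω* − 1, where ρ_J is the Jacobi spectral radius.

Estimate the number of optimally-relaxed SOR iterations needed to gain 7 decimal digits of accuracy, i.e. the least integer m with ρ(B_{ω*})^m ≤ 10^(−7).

m = 483

ρ_J = max_k |cos(kπ/188)| = cos(π/188) = 0.9998604
√(1−ρ_J²) simplifies to sin(π/188) = 0.0167098.
ω* = 2/(1+0.0167098) = 1.9671297
ρ_SOR = ω* − 1 ≈ 0.9671297.
For 7 digits: m = 7·ln10 / (−ln 0.9671297) = 16.1181/0.0334227 = 482.250; round up → m = 483.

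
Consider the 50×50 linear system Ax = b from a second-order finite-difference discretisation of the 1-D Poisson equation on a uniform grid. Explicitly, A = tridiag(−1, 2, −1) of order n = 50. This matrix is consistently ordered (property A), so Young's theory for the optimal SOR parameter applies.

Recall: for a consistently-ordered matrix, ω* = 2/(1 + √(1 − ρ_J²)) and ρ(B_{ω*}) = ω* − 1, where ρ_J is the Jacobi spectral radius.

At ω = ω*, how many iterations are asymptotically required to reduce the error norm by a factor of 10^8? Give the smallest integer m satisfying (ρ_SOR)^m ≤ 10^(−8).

With n=50, ρ(Jacobi) = cos(π/51) = 0.9981033.
√(1 − cos²(π/51)) = sin(π/51) ≈ 0.0615609.
Young: ω* = 2/(1+√(1−ρ_J²)) = 2/(1+0.0615609) = 2/1.0615609 = 1.8840181.
ρ_SOR = ω* − 1 = 1.8840181 − 1 = 0.8840181.
For 8 digits: m = 8·ln10 / (−ln 0.8840181) = 18.4207/0.123278 = 149.424; round up → m = 150.

m = 150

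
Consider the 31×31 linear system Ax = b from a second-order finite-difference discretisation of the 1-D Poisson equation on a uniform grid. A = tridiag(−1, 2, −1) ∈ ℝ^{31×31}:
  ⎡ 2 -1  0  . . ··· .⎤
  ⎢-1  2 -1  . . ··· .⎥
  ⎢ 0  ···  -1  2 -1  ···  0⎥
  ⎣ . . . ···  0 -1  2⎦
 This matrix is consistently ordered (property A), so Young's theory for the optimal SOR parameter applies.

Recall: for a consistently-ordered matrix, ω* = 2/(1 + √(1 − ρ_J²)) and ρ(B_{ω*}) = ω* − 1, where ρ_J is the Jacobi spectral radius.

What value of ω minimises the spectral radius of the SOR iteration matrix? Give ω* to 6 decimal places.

½·tridiag(1,0,1) at n=31: λ_k = cos(kπ/32); max |λ| at k=1 ⇒ ρ_J = cos(π/32) ≈ 0.995185.
root = sin(π/32) = 0.0980171  (since 1−cos² = sin²).
[ω*] 2 ÷ (1 + 0.0980171) = 2 ÷ 1.0980171 = 1.821465.
[ρ_SOR] ω* − 1 = 0.821465.

ω* = 1.821465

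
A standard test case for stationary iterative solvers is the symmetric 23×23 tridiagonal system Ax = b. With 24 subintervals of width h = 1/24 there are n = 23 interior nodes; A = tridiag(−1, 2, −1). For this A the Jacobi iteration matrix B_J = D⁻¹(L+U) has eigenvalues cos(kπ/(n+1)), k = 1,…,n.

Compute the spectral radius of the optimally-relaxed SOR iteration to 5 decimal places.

½·tridiag(1,0,1) at n=23: λ_k = cos(kπ/24); max |λ| at k=1 ⇒ ρ_J = cos(π/24) ≈ 0.99144.
1 − cos²(π/24) = sin²(π/24) ⇒ √(1−ρ_J²) = sin(π/24) = 0.130526.
Young: ω* = 2/(1+√(1−ρ_J²)) = 2/(1+0.130526) = 2/1.130526 = 1.76909.
ρ_SOR = ω* − 1 ≈ 0.76909.

ρ_SOR = 0.76909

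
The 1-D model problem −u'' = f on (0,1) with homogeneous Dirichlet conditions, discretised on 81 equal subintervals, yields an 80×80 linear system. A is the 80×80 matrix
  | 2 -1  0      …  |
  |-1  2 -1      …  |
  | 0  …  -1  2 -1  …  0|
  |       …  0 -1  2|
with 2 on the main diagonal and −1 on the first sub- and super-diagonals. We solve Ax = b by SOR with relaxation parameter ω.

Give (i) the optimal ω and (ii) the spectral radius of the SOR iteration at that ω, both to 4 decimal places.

With n=80, ρ(Jacobi) = cos(π/81) = 0.9992.
√(1−ρ_J²) = |sin(π/81)| = 0.03878
[ω*] 2 ÷ (1 + 0.03878) = 2 ÷ 1.03878 = 1.9253.
At ω = 1.9253 every |λ(B_ω)| = ω−1, so ρ_SOR = 0.9253.

ω* = 1.9253, ρ_SOR = 0.9253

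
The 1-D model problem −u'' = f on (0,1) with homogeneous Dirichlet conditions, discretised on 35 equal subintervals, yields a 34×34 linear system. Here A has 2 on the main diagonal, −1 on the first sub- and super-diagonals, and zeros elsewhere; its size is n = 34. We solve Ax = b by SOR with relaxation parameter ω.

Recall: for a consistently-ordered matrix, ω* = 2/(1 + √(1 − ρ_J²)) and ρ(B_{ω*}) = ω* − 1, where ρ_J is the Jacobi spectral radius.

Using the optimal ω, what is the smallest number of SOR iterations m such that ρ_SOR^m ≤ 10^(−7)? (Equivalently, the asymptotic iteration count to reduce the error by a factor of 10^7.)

spectrum of D⁻¹(L+U) = {cos(kπ/35) : 1≤k≤34}; ρ_J = cos(π/35) = 0.9959743.
√(1 − cos²(π/35)) = sin(π/35) ≈ 0.0896393.
So ω* = 2/1.0896393 = 1.8354698 (Young).
and ρ(B_{ω*}) = 1.8354698 − 1 = 0.8354698.
ρ_SOR^m ≤ 10^(−7) ⇔ m ≥ 7·ln10/(−ln 0.8354698) = 16.1181/0.179761 = 89.664; m = ⌈89.664⌉ = 90.

m = 90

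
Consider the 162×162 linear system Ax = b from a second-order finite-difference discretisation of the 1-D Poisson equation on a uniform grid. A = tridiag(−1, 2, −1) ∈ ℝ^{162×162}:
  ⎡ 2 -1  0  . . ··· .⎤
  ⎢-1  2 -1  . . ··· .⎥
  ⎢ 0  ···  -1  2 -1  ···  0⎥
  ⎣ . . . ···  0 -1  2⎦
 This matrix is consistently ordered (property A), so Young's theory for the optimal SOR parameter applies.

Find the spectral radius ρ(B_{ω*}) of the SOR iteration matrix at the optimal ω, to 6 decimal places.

spectrum of D⁻¹(L+U) = {cos(kπ/163) : 1≤k≤162}; ρ_J = cos(π/163) = 0.999814.
√(1 − cos²(π/163)) = sin(π/163) ≈ 0.0192724.
So ω* = 2/1.0192724 = 1.962184 (Young).
Hence ρ(B_{ω*}) = 1.962184 − 1 = 0.962184.

ρ_SOR = 0.962184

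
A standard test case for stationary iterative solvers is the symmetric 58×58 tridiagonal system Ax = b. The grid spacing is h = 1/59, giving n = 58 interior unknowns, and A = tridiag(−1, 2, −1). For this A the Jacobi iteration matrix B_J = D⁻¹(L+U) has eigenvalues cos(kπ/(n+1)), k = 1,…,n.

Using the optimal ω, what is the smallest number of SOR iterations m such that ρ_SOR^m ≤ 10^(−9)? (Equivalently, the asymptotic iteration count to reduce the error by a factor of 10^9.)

m = 195

n=58: λ(B_J) = 1 − λ(A)/2 = cos(kπ/59); k=1 gives ρ_J = 0.9985827.
√(1−ρ_J²) = |sin(π/59)| = 0.0532222
So ω* = 2/1.0532222 = 1.8989345 (Young).
[ρ_SOR] ω* − 1 = 0.8989345.
(0.8989345)^m ≤ 10^{−9}  ⇒  m·ln(0.8989345) ≤ −9·ln10  ⇒  m ≥ 194.503  ⇒  m = 195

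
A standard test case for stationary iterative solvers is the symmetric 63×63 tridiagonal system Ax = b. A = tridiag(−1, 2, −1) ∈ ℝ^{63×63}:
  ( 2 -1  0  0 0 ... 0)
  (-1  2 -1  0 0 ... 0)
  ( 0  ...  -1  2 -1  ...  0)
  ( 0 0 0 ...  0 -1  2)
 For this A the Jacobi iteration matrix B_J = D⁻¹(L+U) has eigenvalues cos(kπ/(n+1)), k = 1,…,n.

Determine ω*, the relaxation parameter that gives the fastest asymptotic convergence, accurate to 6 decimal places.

spectrum of D⁻¹(L+U) = {cos(kπ/64) : 1≤k≤63}; ρ_J = cos(π/64) = 0.998795.
√(1−ρ_J²) = |sin(π/64)| = 0.0490677
ω* = 2/(1 + 0.0490677) = 2/1.0490677 = 1.906455.
[ρ_SOR] ω* − 1 = 0.906455.

ω* = 1.906455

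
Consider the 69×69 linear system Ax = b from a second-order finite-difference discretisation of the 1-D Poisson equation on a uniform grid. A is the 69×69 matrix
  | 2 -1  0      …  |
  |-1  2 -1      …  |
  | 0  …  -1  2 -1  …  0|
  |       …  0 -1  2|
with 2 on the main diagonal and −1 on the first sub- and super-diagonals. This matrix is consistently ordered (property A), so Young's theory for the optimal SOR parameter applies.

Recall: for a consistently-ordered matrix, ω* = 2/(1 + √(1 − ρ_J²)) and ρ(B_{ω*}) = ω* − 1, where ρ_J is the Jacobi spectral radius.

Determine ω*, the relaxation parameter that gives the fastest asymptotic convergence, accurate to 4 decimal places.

ω* = 1.9141

½·tridiag(1,0,1) at n=69: λ_k = cos(kπ/70); max |λ| at k=1 ⇒ ρ_J = cos(π/70) ≈ 0.9990.
√(1 − cos²(π/70)) = sin(π/70) ≈ 0.04486.
So ω* = 2/1.04486 = 1.9141 (Young).
ρ(B_{ω*}) = ω*−1 = 0.9141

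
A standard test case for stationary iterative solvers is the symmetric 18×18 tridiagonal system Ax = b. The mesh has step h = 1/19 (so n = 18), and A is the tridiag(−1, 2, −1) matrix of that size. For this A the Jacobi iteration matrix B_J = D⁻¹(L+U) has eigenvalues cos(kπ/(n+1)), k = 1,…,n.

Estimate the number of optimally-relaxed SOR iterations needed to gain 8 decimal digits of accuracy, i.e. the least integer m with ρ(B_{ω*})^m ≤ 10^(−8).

[ρ_J] n=18: ρ(B_J) = cos(π/(n+1)) = cos(π/19) = 0.9863613.
√(1 − cos²(π/19)) = sin(π/19) ≈ 0.1645946.
[ω*] 2 ÷ (1 + 0.1645946) = 2 ÷ 1.1645946 = 1.7173358.
At ω = 1.7173358 every |λ(B_ω)| = ω−1, so ρ_SOR = 0.7173358.
Need (0.7173358)^m ≤ 10^(−8): m ≥ 8·ln10/|ln 0.7173358| = 18.4207/0.332211 = 55.449 ⇒ m = 56.

m = 56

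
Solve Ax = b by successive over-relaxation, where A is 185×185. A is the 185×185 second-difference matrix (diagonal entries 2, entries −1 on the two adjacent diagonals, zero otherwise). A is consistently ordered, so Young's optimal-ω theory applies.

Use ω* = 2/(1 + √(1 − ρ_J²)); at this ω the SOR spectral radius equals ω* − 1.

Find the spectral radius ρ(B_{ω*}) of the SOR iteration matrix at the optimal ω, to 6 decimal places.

[ρ_J] n=185: ρ(B_J) = cos(π/(n+1)) = cos(π/186) = 0.999857.
√(1−ρ_J²) simplifies to sin(π/186) = 0.0168895.
[ω*] 2 ÷ (1 + 0.0168895) = 2 ÷ 1.0168895 = 1.966782.
ρ_SOR = ω* − 1 ≈ 0.966782.

ρ_SOR = 0.966782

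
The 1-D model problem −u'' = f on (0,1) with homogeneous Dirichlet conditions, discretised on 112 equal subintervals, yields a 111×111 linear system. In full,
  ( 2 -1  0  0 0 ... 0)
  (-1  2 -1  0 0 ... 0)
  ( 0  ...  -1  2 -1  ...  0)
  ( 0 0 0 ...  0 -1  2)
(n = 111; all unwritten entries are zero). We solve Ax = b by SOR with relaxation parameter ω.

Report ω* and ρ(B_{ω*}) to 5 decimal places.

With n=111, ρ(Jacobi) = cos(π/112) = 0.99961.
root = sin(π/112) = 0.028046  (since 1−cos² = sin²).
Then 2/(1+√(1−ρ_J²)) = 2/(1+0.028046); ω* = 2/1.028046 = 1.94544.
and ρ(B_{ω*}) = 1.94544 − 1 = 0.94544.

ω* = 1.94544, ρ_SOR = 0.94544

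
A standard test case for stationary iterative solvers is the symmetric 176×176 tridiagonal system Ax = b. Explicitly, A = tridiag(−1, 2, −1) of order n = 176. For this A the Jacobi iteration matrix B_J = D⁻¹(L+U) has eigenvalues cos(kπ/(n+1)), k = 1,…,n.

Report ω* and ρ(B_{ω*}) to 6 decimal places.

spectrum of D⁻¹(L+U) = {cos(kπ/177) : 1≤k≤176}; ρ_J = cos(π/177) = 0.999842.
√(1−ρ_J²) simplifies to sin(π/177) = 0.0177482.
So ω* = 2/1.0177482 = 1.965123 (Young).
Hence ρ(B_{ω*}) = 1.965123 − 1 = 0.965123.

ω* = 1.965123, ρ_SOR = 0.965123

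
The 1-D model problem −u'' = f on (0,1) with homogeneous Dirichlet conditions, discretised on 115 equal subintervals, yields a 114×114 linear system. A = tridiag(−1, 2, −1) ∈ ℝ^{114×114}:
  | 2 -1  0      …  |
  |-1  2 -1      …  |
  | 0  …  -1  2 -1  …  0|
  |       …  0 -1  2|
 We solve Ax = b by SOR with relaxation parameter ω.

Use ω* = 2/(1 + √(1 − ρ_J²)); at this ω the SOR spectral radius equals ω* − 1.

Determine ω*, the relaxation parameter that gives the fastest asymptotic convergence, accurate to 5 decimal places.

ω* = 1.94682

[ρ_J] n=114: ρ(B_J) = cos(π/(n+1)) = cos(π/115) = 0.99963.
root = sin(π/115) = 0.027315  (since 1−cos² = sin²).
So ω* = 2/1.027315 = 1.94682 (Young).
At ω = 1.94682 every |λ(B_ω)| = ω−1, so ρ_SOR = 0.94682.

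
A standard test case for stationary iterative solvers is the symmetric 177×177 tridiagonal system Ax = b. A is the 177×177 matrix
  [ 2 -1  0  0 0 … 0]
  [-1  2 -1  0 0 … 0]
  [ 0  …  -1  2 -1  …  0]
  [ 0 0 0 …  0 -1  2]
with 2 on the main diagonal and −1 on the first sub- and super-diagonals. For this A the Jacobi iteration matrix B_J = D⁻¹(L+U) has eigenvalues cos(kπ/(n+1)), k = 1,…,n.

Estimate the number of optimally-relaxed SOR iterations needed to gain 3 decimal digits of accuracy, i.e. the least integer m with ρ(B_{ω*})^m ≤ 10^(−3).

m = 196

B_J for the 177×177 system has eigenvalues cos(kπ/178); ρ_J = cos(π/178) = 0.9998443.
√(1 − cos²(π/178)) = sin(π/178) ≈ 0.0176485.
ω* = 2/(1+0.0176485) = 1.9653151
ρ(B_{ω*}) = ω*−1 = 0.9653151
ρ_SOR^m ≤ 10^(−3) ⇔ m ≥ 3·ln10/(−ln 0.9653151) = 6.90776/0.0353007 = 195.683; m = ⌈195.683⌉ = 196.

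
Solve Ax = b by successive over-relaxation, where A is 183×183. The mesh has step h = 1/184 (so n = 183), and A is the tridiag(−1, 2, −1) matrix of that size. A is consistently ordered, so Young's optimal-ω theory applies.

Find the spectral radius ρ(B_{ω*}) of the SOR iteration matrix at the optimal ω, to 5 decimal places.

ρ_SOR = 0.96643

spectrum of D⁻¹(L+U) = {cos(kπ/184) : 1≤k≤183}; ρ_J = cos(π/184) = 0.99985.
√(1 − cos²(π/184)) = sin(π/184) ≈ 0.017073.
[ω*] 2 ÷ (1 + 0.017073) = 2 ÷ 1.017073 = 1.96643.
ρ_SOR = ω* − 1 = 1.96643 − 1 = 0.96643.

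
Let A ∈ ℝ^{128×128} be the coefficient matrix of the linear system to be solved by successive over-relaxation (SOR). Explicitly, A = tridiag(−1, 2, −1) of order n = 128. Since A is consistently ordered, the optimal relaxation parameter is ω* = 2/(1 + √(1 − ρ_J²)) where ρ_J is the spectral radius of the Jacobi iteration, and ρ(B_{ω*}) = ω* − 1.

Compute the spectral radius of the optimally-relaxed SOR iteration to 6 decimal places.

ρ_SOR = 0.952456

n=128: λ(B_J) = 1 − λ(A)/2 = cos(kπ/129); k=1 gives ρ_J = 0.999703.
√(1−ρ_J²) simplifies to sin(π/129) = 0.0243510.
ω* = 2 / (1 + 0.0243510) = 2 / 1.0243510 ≈ 1.952456.
ρ_SOR = ω* − 1 ≈ 0.952456.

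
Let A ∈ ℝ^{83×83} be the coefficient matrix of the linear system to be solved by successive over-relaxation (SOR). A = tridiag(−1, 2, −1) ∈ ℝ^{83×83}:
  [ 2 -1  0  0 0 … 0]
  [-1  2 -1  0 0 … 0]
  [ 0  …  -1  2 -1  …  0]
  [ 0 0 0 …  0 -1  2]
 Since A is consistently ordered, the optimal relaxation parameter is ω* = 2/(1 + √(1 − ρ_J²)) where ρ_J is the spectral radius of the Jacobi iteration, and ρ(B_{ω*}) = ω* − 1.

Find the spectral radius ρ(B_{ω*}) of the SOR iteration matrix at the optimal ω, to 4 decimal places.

ρ_SOR = 0.9279

ρ_J = max_k |cos(kπ/84)| = cos(π/84) = 0.9993
√(1−ρ_J²) = |sin(π/84)| = 0.03739
So ω* = 2/1.03739 = 1.9279 (Young).
ρ(B_{ω*}) = ω*−1 = 0.9279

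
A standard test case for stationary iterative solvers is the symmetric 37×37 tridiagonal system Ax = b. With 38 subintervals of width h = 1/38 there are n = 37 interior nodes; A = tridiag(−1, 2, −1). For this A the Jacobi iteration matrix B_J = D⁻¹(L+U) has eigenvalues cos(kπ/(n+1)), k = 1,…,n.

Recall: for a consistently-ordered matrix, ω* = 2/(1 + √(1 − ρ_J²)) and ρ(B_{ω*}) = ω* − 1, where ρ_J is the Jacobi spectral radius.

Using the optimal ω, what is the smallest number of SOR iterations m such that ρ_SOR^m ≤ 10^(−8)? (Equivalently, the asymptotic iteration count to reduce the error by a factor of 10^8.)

m = 112

ρ_J = max_k |cos(kπ/38)| = cos(π/38) = 0.9965845
root = sin(π/38) = 0.0825793  (since 1−cos² = sin²).
ω* = 2/(1 + 0.0825793) = 2/1.0825793 = 1.8474397.
ρ_SOR = ω* − 1 ≈ 0.8474397.
8·ln10 = 18.4207; −ln(0.8474397) = 0.165536; m = ⌈18.4207/0.165536⌉ = ⌈111.279⌉ = 112.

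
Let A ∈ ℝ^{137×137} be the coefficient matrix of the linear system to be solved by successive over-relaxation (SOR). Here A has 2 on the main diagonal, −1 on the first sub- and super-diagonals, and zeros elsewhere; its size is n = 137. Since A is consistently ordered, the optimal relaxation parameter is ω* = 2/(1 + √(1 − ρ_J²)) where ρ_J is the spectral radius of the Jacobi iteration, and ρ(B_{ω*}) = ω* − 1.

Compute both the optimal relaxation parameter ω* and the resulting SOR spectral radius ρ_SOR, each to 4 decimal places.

ω* = 1.9555, ρ_SOR = 0.9555

B_J for the 137×137 system has eigenvalues cos(kπ/138); ρ_J = cos(π/138) = 0.9997.
root = sin(π/138) = 0.02276  (since 1−cos² = sin²).
ω* = 2/(1+0.02276) = 1.9555
ρ_SOR = ω* − 1 ≈ 0.9555.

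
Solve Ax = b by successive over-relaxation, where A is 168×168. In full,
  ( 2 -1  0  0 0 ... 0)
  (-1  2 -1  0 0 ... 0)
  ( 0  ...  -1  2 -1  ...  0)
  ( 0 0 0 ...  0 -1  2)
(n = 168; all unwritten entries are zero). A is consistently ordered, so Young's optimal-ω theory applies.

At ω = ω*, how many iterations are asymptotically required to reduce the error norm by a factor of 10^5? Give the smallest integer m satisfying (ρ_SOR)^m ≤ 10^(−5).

ρ_J = max_k |cos(kπ/169)| = cos(π/169) = 0.9998272
√(1−ρ_J²) simplifies to sin(π/169) = 0.0185882.
ω* = 2 / (1 + 0.0185882) = 2 / 1.0185882 ≈ 1.9635020.
At ω = 1.9635020 every |λ(B_ω)| = ω−1, so ρ_SOR = 0.9635020.
m ≥ 5·ln10 / (−ln 0.9635020) = 309.647; smallest integer m = 310.

m = 310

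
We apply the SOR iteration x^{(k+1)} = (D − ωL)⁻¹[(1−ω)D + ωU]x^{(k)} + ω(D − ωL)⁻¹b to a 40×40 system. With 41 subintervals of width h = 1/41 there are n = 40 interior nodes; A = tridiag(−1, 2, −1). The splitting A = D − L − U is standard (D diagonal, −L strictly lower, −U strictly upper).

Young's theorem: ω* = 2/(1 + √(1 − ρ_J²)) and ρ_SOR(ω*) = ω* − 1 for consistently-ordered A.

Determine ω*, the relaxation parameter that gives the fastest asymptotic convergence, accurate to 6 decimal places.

ω* = 1.857788

½·tridiag(1,0,1) at n=40: λ_k = cos(kπ/41); max |λ| at k=1 ⇒ ρ_J = cos(π/41) ≈ 0.997066.
root = sin(π/41) = 0.0765493  (since 1−cos² = sin²).
ω* = 2/(1+0.0765493) = 1.857788
[ρ_SOR] ω* − 1 = 0.857788.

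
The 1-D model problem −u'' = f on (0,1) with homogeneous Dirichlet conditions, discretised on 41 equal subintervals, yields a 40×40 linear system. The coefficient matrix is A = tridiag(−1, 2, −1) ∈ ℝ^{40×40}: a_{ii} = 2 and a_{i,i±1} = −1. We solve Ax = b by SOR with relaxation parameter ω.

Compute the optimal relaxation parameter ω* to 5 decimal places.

ω* = 1.85779

[ρ_J] n=40: ρ(B_J) = cos(π/(n+1)) = cos(π/41) = 0.99707.
root = sin(π/41) = 0.076549  (since 1−cos² = sin²).
So ω* = 2/1.076549 = 1.85779 (Young).
At ω = 1.85779 every |λ(B_ω)| = ω−1, so ρ_SOR = 0.85779.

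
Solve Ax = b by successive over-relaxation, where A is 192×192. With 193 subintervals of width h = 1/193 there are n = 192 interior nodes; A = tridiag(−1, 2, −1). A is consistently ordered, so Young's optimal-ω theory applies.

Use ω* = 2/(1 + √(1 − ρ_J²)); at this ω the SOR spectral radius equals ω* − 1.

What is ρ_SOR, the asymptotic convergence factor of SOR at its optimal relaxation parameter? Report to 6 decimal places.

ρ_SOR = 0.967967

B_J for the 192×192 system has eigenvalues cos(kπ/193); ρ_J = cos(π/193) = 0.999868.
1 − cos²(π/193) = sin²(π/193) ⇒ √(1−ρ_J²) = sin(π/193) = 0.0162770.
[ω*] 2 ÷ (1 + 0.0162770) = 2 ÷ 1.0162770 = 1.967967.
ρ_SOR = ω* − 1 ≈ 0.967967.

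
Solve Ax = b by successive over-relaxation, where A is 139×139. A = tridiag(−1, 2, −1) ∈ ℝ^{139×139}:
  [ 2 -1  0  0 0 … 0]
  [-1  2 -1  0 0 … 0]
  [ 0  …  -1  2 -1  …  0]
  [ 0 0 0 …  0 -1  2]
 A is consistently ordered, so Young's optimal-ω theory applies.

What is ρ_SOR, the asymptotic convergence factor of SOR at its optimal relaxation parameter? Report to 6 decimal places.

ρ_J = max_k |cos(kπ/140)| = cos(π/140) = 0.999748
√(1−ρ_J²) simplifies to sin(π/140) = 0.0224381.
Young: ω* = 2/(1+√(1−ρ_J²)) = 2/(1+0.0224381) = 2/1.0224381 = 1.956109.
ρ_SOR = ω* − 1 = 1.956109 − 1 = 0.956109.

ρ_SOR = 0.956109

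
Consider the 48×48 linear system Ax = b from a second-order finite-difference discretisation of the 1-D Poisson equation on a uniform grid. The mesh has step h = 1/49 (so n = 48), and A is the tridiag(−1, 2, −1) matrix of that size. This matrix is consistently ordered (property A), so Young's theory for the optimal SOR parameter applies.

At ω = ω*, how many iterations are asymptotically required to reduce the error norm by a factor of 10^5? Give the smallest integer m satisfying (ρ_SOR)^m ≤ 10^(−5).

n=48: λ(B_J) = 1 − λ(A)/2 = cos(kπ/49); k=1 gives ρ_J = 0.9979454.
√(1 − cos²(π/49)) = sin(π/49) ≈ 0.0640702.
Young: ω* = 2/(1+√(1−ρ_J²)) = 2/(1+0.0640702) = 2/1.0640702 = 1.8795752.
and ρ(B_{ω*}) = 1.8795752 − 1 = 0.8795752.
For 5 digits: m = 5·ln10 / (−ln 0.8795752) = 11.5129/0.128316 = 89.723; round up → m = 90.

m = 90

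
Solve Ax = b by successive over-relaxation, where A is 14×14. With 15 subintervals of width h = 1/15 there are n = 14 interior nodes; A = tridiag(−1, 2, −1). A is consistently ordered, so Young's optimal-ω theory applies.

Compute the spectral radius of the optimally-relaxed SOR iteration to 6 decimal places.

spectrum of D⁻¹(L+U) = {cos(kπ/15) : 1≤k≤14}; ρ_J = cos(π/15) = 0.978148.
√(1−ρ_J²) simplifies to sin(π/15) = 0.2079117.
ω* = 2 / (1 + 0.2079117) = 2 / 1.2079117 ≈ 1.655750.
Hence ρ(B_{ω*}) = 1.655750 − 1 = 0.655750.

ρ_SOR = 0.655750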